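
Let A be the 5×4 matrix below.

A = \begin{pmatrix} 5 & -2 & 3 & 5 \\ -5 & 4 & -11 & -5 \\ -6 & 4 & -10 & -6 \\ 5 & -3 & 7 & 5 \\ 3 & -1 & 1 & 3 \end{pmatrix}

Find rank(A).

2

Row reduce to echelon form.
R2 ← R2 + R1: [0, 2, -8, 0]
R3 ← R3 + (6/5)·R1: [0, 8/5, -32/5, 0]
R4 ← R4 − R1: [0, -1, 4, 0]
R5 ← R5 − (3/5)·R1: [0, 1/5, -4/5, 0]
R3 ← R3 − (4/5)·R2: [0, 0, 0, 0]
R4 ← R4 + (1/2)·R2: [0, 0, 0, 0]
R5 ← R5 − (1/10)·R2: [0, 0, 0, 0]
Echelon form has 2 nonzero rows, so rank(A) = 2.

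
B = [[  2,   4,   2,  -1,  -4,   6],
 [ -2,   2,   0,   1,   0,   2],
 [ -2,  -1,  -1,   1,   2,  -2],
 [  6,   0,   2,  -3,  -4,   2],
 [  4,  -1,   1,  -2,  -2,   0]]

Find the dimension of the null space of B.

4

Row reduce to echelon form.
R2 ← R2 + R1: [0, 6, 2, 0, -4, 8]
R3 ← R3 + R1: [0, 3, 1, 0, -2, 4]
R4 ← R4 − (3)·R1: [0, -12, -4, 0, 8, -16]
R5 ← R5 − (2)·R1: [0, -9, -3, 0, 6, -12]
R3 ← R3 − (1/2)·R2: [0, 0, 0, 0, 0, 0]
R4 ← R4 + (2)·R2: [0, 0, 0, 0, 0, 0]
R5 ← R5 + (3/2)·R2: [0, 0, 0, 0, 0, 0]
2 nonzero rows, so rank(B) = 2.
B has 6 columns; by rank–nullity, nullity = 6 − 2 = 4.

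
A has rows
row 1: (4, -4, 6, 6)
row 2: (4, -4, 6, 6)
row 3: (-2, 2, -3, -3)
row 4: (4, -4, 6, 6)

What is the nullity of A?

3

Row reduce to echelon form.
R2 ← R2 − R1: [0, 0, 0, 0]
R3 ← R3 + (1/2)·R1: [0, 0, 0, 0]
R4 ← R4 − R1: [0, 0, 0, 0]
1 nonzero row, so rank(A) = 1.
A has 4 columns; by rank–nullity, nullity = 4 − 1 = 3.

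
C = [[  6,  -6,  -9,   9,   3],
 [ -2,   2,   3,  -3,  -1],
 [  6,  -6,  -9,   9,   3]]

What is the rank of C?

Row reduce to echelon form.
R2 ← R2 + (1/3)·R1: [0, 0, 0, 0, 0]
R3 ← R3 − R1: [0, 0, 0, 0, 0]
Echelon form has 1 nonzero row, so rank(C) = 1.

1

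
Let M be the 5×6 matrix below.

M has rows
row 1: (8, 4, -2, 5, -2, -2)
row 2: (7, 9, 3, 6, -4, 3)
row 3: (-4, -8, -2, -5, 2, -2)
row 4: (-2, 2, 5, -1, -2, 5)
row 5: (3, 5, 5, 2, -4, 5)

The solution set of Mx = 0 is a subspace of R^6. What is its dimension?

Row reduce to echelon form.
R2 ← R2 − (7/8)·R1: [0, 11/2, 19/4, 13/8, -9/4, 19/4]
R3 ← R3 + (1/2)·R1: [0, -6, -3, -5/2, 1, -3]
R4 ← R4 + (1/4)·R1: [0, 3, 9/2, 1/4, -5/2, 9/2]
R5 ← R5 − (3/8)·R1: [0, 7/2, 23/4, 1/8, -13/4, 23/4]
R3 ← R3 + (12/11)·R2: [0, 0, 24/11, -8/11, -16/11, 24/11]
R4 ← R4 − (6/11)·R2: [0, 0, 21/11, -7/11, -14/11, 21/11]
R5 ← R5 − (7/11)·R2: [0, 0, 30/11, -10/11, -20/11, 30/11]
R4 ← R4 − (7/8)·R3: [0, 0, 0, 0, 0, 0]
R5 ← R5 − (5/4)·R3: [0, 0, 0, 0, 0, 0]
3 nonzero rows, so rank(M) = 3.
M has 6 columns; by rank–nullity, nullity = 6 − 3 = 3.

3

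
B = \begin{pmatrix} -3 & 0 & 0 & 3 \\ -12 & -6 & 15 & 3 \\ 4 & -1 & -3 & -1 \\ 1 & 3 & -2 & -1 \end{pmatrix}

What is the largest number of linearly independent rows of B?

Row reduce to echelon form.
R2 ← R2 − (4)·R1: [0, -6, 15, -9]
R3 ← R3 + (4/3)·R1: [0, -1, -3, 3]
R4 ← R4 + (1/3)·R1: [0, 3, -2, 0]
R3 ← R3 − (1/6)·R2: [0, 0, -11/2, 9/2]
R4 ← R4 + (1/2)·R2: [0, 0, 11/2, -9/2]
R4 ← R4 + R3: [0, 0, 0, 0]
Echelon form has 3 nonzero rows, so rank(B) = 3.
The rank gives the maximum number of linearly independent rows: 3.

3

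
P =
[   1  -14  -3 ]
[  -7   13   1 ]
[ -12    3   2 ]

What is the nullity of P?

Row reduce to echelon form.
R2 ← R2 + (7)·R1: [0, -85, -20]
R3 ← R3 + (12)·R1: [0, -165, -34]
R3 ← R3 − (33/17)·R2: [0, 0, 82/17]
3 nonzero rows, so rank(P) = 3.
P has 3 columns; by rank–nullity, nullity = 3 − 3 = 0.

0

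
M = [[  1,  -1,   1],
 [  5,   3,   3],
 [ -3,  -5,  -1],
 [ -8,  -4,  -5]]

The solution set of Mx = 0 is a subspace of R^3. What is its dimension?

Row reduce to echelon form.
R2 ← R2 − (5)·R1: [0, 8, -2]
R3 ← R3 + (3)·R1: [0, -8, 2]
R4 ← R4 + (8)·R1: [0, -12, 3]
R3 ← R3 + R2: [0, 0, 0]
R4 ← R4 + (3/2)·R2: [0, 0, 0]
2 nonzero rows, so rank(M) = 2.
M has 3 columns; by rank–nullity, nullity = 3 − 2 = 1.

1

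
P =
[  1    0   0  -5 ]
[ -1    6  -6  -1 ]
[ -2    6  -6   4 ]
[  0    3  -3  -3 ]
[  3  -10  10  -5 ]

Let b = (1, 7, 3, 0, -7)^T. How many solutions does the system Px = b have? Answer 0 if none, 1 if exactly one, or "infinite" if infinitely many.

Row reduce the augmented matrix [P | b].
R2 ← R2 + R1: [0, 6, -6, -6, 8]
R3 ← R3 + (2)·R1: [0, 6, -6, -6, 5]
R5 ← R5 − (3)·R1: [0, -10, 10, 10, -10]
R3 ← R3 − R2: [0, 0, 0, 0, -3]
R4 ← R4 − (1/2)·R2: [0, 0, 0, 0, -4]
R5 ← R5 + (5/3)·R2: [0, 0, 0, 0, 10/3]
R4 ← R4 − (4/3)·R3: [0, 0, 0, 0, 0]
R5 ← R5 + (10/9)·R3: [0, 0, 0, 0, 0]
The echelon form has 3 nonzero rows; the last pivot sits in the augmented column, so rank(P) = 2 but rank([P|b]) = 3.
Since the ranks differ, the system is inconsistent.
It has no solutions.

0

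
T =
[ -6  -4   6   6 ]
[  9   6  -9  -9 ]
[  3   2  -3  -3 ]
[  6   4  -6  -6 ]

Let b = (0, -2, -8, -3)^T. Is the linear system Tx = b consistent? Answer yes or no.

no

Row reduce the augmented matrix [T | b].
R2 ← R2 + (3/2)·R1: [0, 0, 0, 0, -2]
R3 ← R3 + (1/2)·R1: [0, 0, 0, 0, -8]
R4 ← R4 + R1: [0, 0, 0, 0, -3]
R3 ← R3 − (4)·R2: [0, 0, 0, 0, 0]
R4 ← R4 − (3/2)·R2: [0, 0, 0, 0, 0]
The echelon form has 2 nonzero rows; the last pivot sits in the augmented column, so rank(T) = 1 but rank([T|b]) = 2.
Since the ranks differ, the system is inconsistent.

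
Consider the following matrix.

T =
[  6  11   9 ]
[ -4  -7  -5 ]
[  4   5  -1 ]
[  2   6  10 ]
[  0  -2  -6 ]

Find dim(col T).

2

Row reduce to echelon form.
R2 ← R2 + (2/3)·R1: [0, 1/3, 1]
R3 ← R3 − (2/3)·R1: [0, -7/3, -7]
R4 ← R4 − (1/3)·R1: [0, 7/3, 7]
R3 ← R3 + (7)·R2: [0, 0, 0]
R4 ← R4 − (7)·R2: [0, 0, 0]
R5 ← R5 + (6)·R2: [0, 0, 0]
Echelon form has 2 nonzero rows, so rank(T) = 2.
The column space has dimension equal to the rank: 2.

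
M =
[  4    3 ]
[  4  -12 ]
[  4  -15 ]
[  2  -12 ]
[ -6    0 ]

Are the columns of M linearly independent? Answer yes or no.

Row reduce M to echelon form.
R2 ← R2 − R1: [0, -15]
R3 ← R3 − R1: [0, -18]
R4 ← R4 − (1/2)·R1: [0, -27/2]
R5 ← R5 + (3/2)·R1: [0, 9/2]
R3 ← R3 − (6/5)·R2: [0, 0]
R4 ← R4 − (9/10)·R2: [0, 0]
R5 ← R5 + (3/10)·R2: [0, 0]
2 pivots among 2 columns.
Every column is a pivot column, so the columns are linearly independent.

yes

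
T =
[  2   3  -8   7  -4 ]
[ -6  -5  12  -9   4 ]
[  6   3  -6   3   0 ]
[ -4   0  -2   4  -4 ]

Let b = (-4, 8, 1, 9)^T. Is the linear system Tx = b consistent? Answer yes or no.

Row reduce the augmented matrix [T | b].
R2 ← R2 + (3)·R1: [0, 4, -12, 12, -8, -4]
R3 ← R3 − (3)·R1: [0, -6, 18, -18, 12, 13]
R4 ← R4 + (2)·R1: [0, 6, -18, 18, -12, 1]
R3 ← R3 + (3/2)·R2: [0, 0, 0, 0, 0, 7]
R4 ← R4 − (3/2)·R2: [0, 0, 0, 0, 0, 7]
R4 ← R4 − R3: [0, 0, 0, 0, 0, 0]
The echelon form has 3 nonzero rows; the last pivot sits in the augmented column, so rank(T) = 2 but rank([T|b]) = 3.
Since the ranks differ, the system is inconsistent.

no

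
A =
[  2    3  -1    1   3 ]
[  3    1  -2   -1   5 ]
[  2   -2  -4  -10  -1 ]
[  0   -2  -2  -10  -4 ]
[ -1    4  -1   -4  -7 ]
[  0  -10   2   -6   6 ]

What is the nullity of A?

1

Row reduce to echelon form.
R2 ← R2 − (3/2)·R1: [0, -7/2, -1/2, -5/2, 1/2]
R3 ← R3 − R1: [0, -5, -3, -11, -4]
R5 ← R5 + (1/2)·R1: [0, 11/2, -3/2, -7/2, -11/2]
R3 ← R3 − (10/7)·R2: [0, 0, -16/7, -52/7, -33/7]
R4 ← R4 − (4/7)·R2: [0, 0, -12/7, -60/7, -30/7]
R5 ← R5 + (11/7)·R2: [0, 0, -16/7, -52/7, -33/7]
R6 ← R6 − (20/7)·R2: [0, 0, 24/7, 8/7, 32/7]
R4 ← R4 − (3/4)·R3: [0, 0, 0, -3, -3/4]
R5 ← R5 − R3: [0, 0, 0, 0, 0]
R6 ← R6 + (3/2)·R3: [0, 0, 0, -10, -5/2]
R6 ← R6 − (10/3)·R4: [0, 0, 0, 0, 0]
4 nonzero rows, so rank(A) = 4.
A has 5 columns; by rank–nullity, nullity = 5 − 4 = 1.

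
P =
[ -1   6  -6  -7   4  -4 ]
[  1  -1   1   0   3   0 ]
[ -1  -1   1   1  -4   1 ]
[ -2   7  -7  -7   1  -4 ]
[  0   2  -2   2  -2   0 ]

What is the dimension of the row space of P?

Row reduce to echelon form.
R2 ← R2 + R1: [0, 5, -5, -7, 7, -4]
R3 ← R3 − R1: [0, -7, 7, 8, -8, 5]
R4 ← R4 − (2)·R1: [0, -5, 5, 7, -7, 4]
R3 ← R3 + (7/5)·R2: [0, 0, 0, -9/5, 9/5, -3/5]
R4 ← R4 + R2: [0, 0, 0, 0, 0, 0]
R5 ← R5 − (2/5)·R2: [0, 0, 0, 24/5, -24/5, 8/5]
R5 ← R5 + (8/3)·R3: [0, 0, 0, 0, 0, 0]
Echelon form has 3 nonzero rows, so rank(P) = 3.
The row space has dimension equal to the rank: 3.

3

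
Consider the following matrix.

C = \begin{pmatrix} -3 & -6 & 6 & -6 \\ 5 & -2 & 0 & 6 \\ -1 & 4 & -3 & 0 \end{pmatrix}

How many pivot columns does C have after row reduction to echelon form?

2

Row reduce to echelon form.
R2 ← R2 + (5/3)·R1: [0, -12, 10, -4]
R3 ← R3 − (1/3)·R1: [0, 6, -5, 2]
R3 ← R3 + (1/2)·R2: [0, 0, 0, 0]
Echelon form has 2 nonzero rows, so rank(C) = 2.
Each nonzero row contributes one pivot column: 2 pivot columns.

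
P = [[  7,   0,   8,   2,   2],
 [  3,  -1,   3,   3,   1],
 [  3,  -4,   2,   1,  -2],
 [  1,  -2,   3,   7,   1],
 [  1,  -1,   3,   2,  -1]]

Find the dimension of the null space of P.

0

Row reduce to echelon form.
R2 ← R2 − (3/7)·R1: [0, -1, -3/7, 15/7, 1/7]
R3 ← R3 − (3/7)·R1: [0, -4, -10/7, 1/7, -20/7]
R4 ← R4 − (1/7)·R1: [0, -2, 13/7, 47/7, 5/7]
R5 ← R5 − (1/7)·R1: [0, -1, 13/7, 12/7, -9/7]
R3 ← R3 − (4)·R2: [0, 0, 2/7, -59/7, -24/7]
R4 ← R4 − (2)·R2: [0, 0, 19/7, 17/7, 3/7]
R5 ← R5 − R2: [0, 0, 16/7, -3/7, -10/7]
R4 ← R4 − (19/2)·R3: [0, 0, 0, 165/2, 33]
R5 ← R5 − (8)·R3: [0, 0, 0, 67, 26]
R5 ← R5 − (134/165)·R4: [0, 0, 0, 0, -4/5]
5 nonzero rows, so rank(P) = 5.
P has 5 columns; by rank–nullity, nullity = 5 − 5 = 0.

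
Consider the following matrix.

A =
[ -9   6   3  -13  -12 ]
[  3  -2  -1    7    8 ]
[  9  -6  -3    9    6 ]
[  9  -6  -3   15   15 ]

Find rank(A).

Row reduce to echelon form.
R2 ← R2 + (1/3)·R1: [0, 0, 0, 8/3, 4]
R3 ← R3 + R1: [0, 0, 0, -4, -6]
R4 ← R4 + R1: [0, 0, 0, 2, 3]
R3 ← R3 + (3/2)·R2: [0, 0, 0, 0, 0]
R4 ← R4 − (3/4)·R2: [0, 0, 0, 0, 0]
Echelon form has 2 nonzero rows, so rank(A) = 2.

2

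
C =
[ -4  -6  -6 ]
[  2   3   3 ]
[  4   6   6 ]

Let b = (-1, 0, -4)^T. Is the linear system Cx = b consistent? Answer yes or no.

no

Row reduce the augmented matrix [C | b].
R2 ← R2 + (1/2)·R1: [0, 0, 0, -1/2]
R3 ← R3 + R1: [0, 0, 0, -5]
R3 ← R3 − (10)·R2: [0, 0, 0, 0]
The echelon form has 2 nonzero rows; the last pivot sits in the augmented column, so rank(C) = 1 but rank([C|b]) = 2.
Since the ranks differ, the system is inconsistent.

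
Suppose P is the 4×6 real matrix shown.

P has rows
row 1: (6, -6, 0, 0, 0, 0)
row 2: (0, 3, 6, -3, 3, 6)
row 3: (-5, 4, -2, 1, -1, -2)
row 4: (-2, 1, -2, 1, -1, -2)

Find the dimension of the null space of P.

Row reduce to echelon form.
R3 ← R3 + (5/6)·R1: [0, -1, -2, 1, -1, -2]
R4 ← R4 + (1/3)·R1: [0, -1, -2, 1, -1, -2]
R3 ← R3 + (1/3)·R2: [0, 0, 0, 0, 0, 0]
R4 ← R4 + (1/3)·R2: [0, 0, 0, 0, 0, 0]
2 nonzero rows, so rank(P) = 2.
P has 6 columns; by rank–nullity, nullity = 6 − 2 = 4.

4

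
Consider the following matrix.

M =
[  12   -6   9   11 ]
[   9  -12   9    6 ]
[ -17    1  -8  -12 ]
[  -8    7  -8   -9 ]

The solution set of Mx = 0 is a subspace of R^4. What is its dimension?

1

Row reduce to echelon form.
R2 ← R2 − (3/4)·R1: [0, -15/2, 9/4, -9/4]
R3 ← R3 + (17/12)·R1: [0, -15/2, 19/4, 43/12]
R4 ← R4 + (2/3)·R1: [0, 3, -2, -5/3]
R3 ← R3 − R2: [0, 0, 5/2, 35/6]
R4 ← R4 + (2/5)·R2: [0, 0, -11/10, -77/30]
R4 ← R4 + (11/25)·R3: [0, 0, 0, 0]
3 nonzero rows, so rank(M) = 3.
M has 4 columns; by rank–nullity, nullity = 4 − 3 = 1.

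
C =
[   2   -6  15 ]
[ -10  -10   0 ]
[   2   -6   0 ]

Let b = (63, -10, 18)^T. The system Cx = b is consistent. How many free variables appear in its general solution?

Row reduce the augmented matrix [C | b].
R2 ← R2 + (5)·R1: [0, -40, 75, 305]
R3 ← R3 − R1: [0, 0, -15, -45]
The echelon form has 3 nonzero rows, and every pivot lies in the first 3 columns, so rank(C) = rank([C|b]) = 3.
The system is consistent.
Free variables = (unknowns) − (rank) = 3 − 3 = 0.

0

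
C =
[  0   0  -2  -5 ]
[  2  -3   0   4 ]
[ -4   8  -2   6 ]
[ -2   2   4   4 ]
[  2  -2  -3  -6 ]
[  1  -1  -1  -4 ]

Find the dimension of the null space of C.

0

Row reduce to echelon form.
Swap R1 ↔ R2
R3 ← R3 + (2)·R1: [0, 2, -2, 14]
R4 ← R4 + R1: [0, -1, 4, 8]
R5 ← R5 − R1: [0, 1, -3, -10]
R6 ← R6 − (1/2)·R1: [0, 1/2, -1, -6]
Swap R2 ↔ R3
R4 ← R4 + (1/2)·R2: [0, 0, 3, 15]
R5 ← R5 − (1/2)·R2: [0, 0, -2, -17]
R6 ← R6 − (1/4)·R2: [0, 0, -1/2, -19/2]
R4 ← R4 + (3/2)·R3: [0, 0, 0, 15/2]
R5 ← R5 − R3: [0, 0, 0, -12]
R6 ← R6 − (1/4)·R3: [0, 0, 0, -33/4]
R5 ← R5 + (8/5)·R4: [0, 0, 0, 0]
R6 ← R6 + (11/10)·R4: [0, 0, 0, 0]
4 nonzero rows, so rank(C) = 4.
C has 4 columns; by rank–nullity, nullity = 4 − 4 = 0.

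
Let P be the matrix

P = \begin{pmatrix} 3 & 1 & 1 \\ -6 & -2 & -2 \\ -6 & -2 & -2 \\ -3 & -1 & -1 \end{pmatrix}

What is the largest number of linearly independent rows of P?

Row reduce to echelon form.
R2 ← R2 + (2)·R1: [0, 0, 0]
R3 ← R3 + (2)·R1: [0, 0, 0]
R4 ← R4 + R1: [0, 0, 0]
Echelon form has 1 nonzero row, so rank(P) = 1.
The rank gives the maximum number of linearly independent rows: 1.

1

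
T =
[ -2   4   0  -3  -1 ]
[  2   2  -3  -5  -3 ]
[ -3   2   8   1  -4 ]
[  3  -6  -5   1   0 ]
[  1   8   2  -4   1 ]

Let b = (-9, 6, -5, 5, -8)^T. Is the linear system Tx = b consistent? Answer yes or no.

no

Row reduce the augmented matrix [T | b].
R2 ← R2 + R1: [0, 6, -3, -8, -4, -3]
R3 ← R3 − (3/2)·R1: [0, -4, 8, 11/2, -5/2, 17/2]
R4 ← R4 + (3/2)·R1: [0, 0, -5, -7/2, -3/2, -17/2]
R5 ← R5 + (1/2)·R1: [0, 10, 2, -11/2, 1/2, -25/2]
R3 ← R3 + (2/3)·R2: [0, 0, 6, 1/6, -31/6, 13/2]
R5 ← R5 − (5/3)·R2: [0, 0, 7, 47/6, 43/6, -15/2]
R4 ← R4 + (5/6)·R3: [0, 0, 0, -121/36, -209/36, -37/12]
R5 ← R5 − (7/6)·R3: [0, 0, 0, 275/36, 475/36, -181/12]
R5 ← R5 + (25/11)·R4: [0, 0, 0, 0, 0, -243/11]
The echelon form has 5 nonzero rows; the last pivot sits in the augmented column, so rank(T) = 4 but rank([T|b]) = 5.
Since the ranks differ, the system is inconsistent.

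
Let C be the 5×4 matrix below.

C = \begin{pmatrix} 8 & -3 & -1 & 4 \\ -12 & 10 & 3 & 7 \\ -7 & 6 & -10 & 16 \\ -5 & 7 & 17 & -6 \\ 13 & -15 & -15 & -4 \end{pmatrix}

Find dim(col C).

Row reduce to echelon form.
R2 ← R2 + (3/2)·R1: [0, 11/2, 3/2, 13]
R3 ← R3 + (7/8)·R1: [0, 27/8, -87/8, 39/2]
R4 ← R4 + (5/8)·R1: [0, 41/8, 131/8, -7/2]
R5 ← R5 − (13/8)·R1: [0, -81/8, -107/8, -21/2]
R3 ← R3 − (27/44)·R2: [0, 0, -519/44, 507/44]
R4 ← R4 − (41/44)·R2: [0, 0, 659/44, -687/44]
R5 ← R5 + (81/44)·R2: [0, 0, -467/44, 591/44]
R4 ← R4 + (659/519)·R3: [0, 0, 0, -170/173]
R5 ← R5 − (467/519)·R3: [0, 0, 0, 530/173]
R5 ← R5 + (53/17)·R4: [0, 0, 0, 0]
Echelon form has 4 nonzero rows, so rank(C) = 4.
The column space has dimension equal to the rank: 4.

4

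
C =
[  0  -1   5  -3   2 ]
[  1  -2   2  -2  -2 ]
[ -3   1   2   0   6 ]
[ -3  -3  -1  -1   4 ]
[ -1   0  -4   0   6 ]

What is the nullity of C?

Row reduce to echelon form.
Swap R1 ↔ R2
R3 ← R3 + (3)·R1: [0, -5, 8, -6, 0]
R4 ← R4 + (3)·R1: [0, -9, 5, -7, -2]
R5 ← R5 + R1: [0, -2, -2, -2, 4]
R3 ← R3 − (5)·R2: [0, 0, -17, 9, -10]
R4 ← R4 − (9)·R2: [0, 0, -40, 20, -20]
R5 ← R5 − (2)·R2: [0, 0, -12, 4, 0]
R4 ← R4 − (40/17)·R3: [0, 0, 0, -20/17, 60/17]
R5 ← R5 − (12/17)·R3: [0, 0, 0, -40/17, 120/17]
R5 ← R5 − (2)·R4: [0, 0, 0, 0, 0]
4 nonzero rows, so rank(C) = 4.
C has 5 columns; by rank–nullity, nullity = 5 − 4 = 1.

1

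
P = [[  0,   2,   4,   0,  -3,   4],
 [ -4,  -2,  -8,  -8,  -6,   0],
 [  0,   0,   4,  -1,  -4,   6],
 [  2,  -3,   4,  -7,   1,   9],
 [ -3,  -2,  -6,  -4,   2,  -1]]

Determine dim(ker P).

1

Row reduce to echelon form.
Swap R1 ↔ R2
R4 ← R4 + (1/2)·R1: [0, -4, 0, -11, -2, 9]
R5 ← R5 − (3/4)·R1: [0, -1/2, 0, 2, 13/2, -1]
R4 ← R4 + (2)·R2: [0, 0, 8, -11, -8, 17]
R5 ← R5 + (1/4)·R2: [0, 0, 1, 2, 23/4, 0]
R4 ← R4 − (2)·R3: [0, 0, 0, -9, 0, 5]
R5 ← R5 − (1/4)·R3: [0, 0, 0, 9/4, 27/4, -3/2]
R5 ← R5 + (1/4)·R4: [0, 0, 0, 0, 27/4, -1/4]
5 nonzero rows, so rank(P) = 5.
P has 6 columns; by rank–nullity, nullity = 6 − 5 = 1.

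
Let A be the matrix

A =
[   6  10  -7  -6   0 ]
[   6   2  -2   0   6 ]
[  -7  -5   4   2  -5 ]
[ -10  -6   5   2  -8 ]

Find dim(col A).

Row reduce to echelon form.
R2 ← R2 − R1: [0, -8, 5, 6, 6]
R3 ← R3 + (7/6)·R1: [0, 20/3, -25/6, -5, -5]
R4 ← R4 + (5/3)·R1: [0, 32/3, -20/3, -8, -8]
R3 ← R3 + (5/6)·R2: [0, 0, 0, 0, 0]
R4 ← R4 + (4/3)·R2: [0, 0, 0, 0, 0]
Echelon form has 2 nonzero rows, so rank(A) = 2.
The column space has dimension equal to the rank: 2.

2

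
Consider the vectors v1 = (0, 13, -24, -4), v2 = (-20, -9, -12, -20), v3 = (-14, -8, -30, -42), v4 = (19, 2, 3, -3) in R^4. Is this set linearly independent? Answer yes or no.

yes

Form the matrix with these vectors as rows and row reduce.
Swap R1 ↔ R2
R3 ← R3 − (7/10)·R1: [0, -17/10, -108/5, -28]
R4 ← R4 + (19/20)·R1: [0, -131/20, -42/5, -22]
R3 ← R3 + (17/130)·R2: [0, 0, -1608/65, -1854/65]
R4 ← R4 + (131/260)·R2: [0, 0, -1332/65, -1561/65]
R4 ← R4 − (111/134)·R3: [0, 0, 0, -26/67]
4 nonzero rows, so the 4 vectors span a space of dimension 4.
Since 4 = 4, the vectors are linearly independent.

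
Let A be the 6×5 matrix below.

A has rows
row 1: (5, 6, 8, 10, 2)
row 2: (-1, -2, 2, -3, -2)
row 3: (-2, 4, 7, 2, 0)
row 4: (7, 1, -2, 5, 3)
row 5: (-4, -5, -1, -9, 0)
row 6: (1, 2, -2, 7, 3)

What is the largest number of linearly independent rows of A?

5

Row reduce to echelon form.
R2 ← R2 + (1/5)·R1: [0, -4/5, 18/5, -1, -8/5]
R3 ← R3 + (2/5)·R1: [0, 32/5, 51/5, 6, 4/5]
R4 ← R4 − (7/5)·R1: [0, -37/5, -66/5, -9, 1/5]
R5 ← R5 + (4/5)·R1: [0, -1/5, 27/5, -1, 8/5]
R6 ← R6 − (1/5)·R1: [0, 4/5, -18/5, 5, 13/5]
R3 ← R3 + (8)·R2: [0, 0, 39, -2, -12]
R4 ← R4 − (37/4)·R2: [0, 0, -93/2, 1/4, 15]
R5 ← R5 − (1/4)·R2: [0, 0, 9/2, -3/4, 2]
R6 ← R6 + R2: [0, 0, 0, 4, 1]
R4 ← R4 + (31/26)·R3: [0, 0, 0, -111/52, 9/13]
R5 ← R5 − (3/26)·R3: [0, 0, 0, -27/52, 44/13]
R5 ← R5 − (9/37)·R4: [0, 0, 0, 0, 119/37]
R6 ← R6 + (208/111)·R4: [0, 0, 0, 0, 85/37]
R6 ← R6 − (5/7)·R5: [0, 0, 0, 0, 0]
Echelon form has 5 nonzero rows, so rank(A) = 5.
The rank gives the maximum number of linearly independent rows: 5.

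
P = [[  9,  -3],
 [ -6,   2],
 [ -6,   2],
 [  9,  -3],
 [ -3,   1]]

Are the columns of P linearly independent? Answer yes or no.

no

Row reduce P to echelon form.
R2 ← R2 + (2/3)·R1: [0, 0]
R3 ← R3 + (2/3)·R1: [0, 0]
R4 ← R4 − R1: [0, 0]
R5 ← R5 + (1/3)·R1: [0, 0]
1 pivot among 2 columns.
Only 1 < 2 pivot columns, so the columns are linearly dependent.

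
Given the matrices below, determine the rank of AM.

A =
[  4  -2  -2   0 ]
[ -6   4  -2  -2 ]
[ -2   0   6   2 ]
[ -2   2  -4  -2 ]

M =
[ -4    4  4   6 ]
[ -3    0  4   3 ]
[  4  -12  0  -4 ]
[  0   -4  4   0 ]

2

First compute AM:
[[-18,  40,   8,  26],
 [  4,   8, -16, -16],
 [ 32, -88,   0, -36],
 [-14,  48,  -8,  10]]
Now row reduce the product.
R2 ← R2 + (2/9)·R1: [0, 152/9, -128/9, -92/9]
R3 ← R3 + (16/9)·R1: [0, -152/9, 128/9, 92/9]
R4 ← R4 − (7/9)·R1: [0, 152/9, -128/9, -92/9]
R3 ← R3 + R2: [0, 0, 0, 0]
R4 ← R4 − R2: [0, 0, 0, 0]
2 nonzero rows, so rank(AM) = 2.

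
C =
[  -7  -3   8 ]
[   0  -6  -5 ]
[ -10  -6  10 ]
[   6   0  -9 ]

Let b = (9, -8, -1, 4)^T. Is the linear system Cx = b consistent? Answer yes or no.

Row reduce the augmented matrix [C | b].
R3 ← R3 − (10/7)·R1: [0, -12/7, -10/7, -97/7]
R4 ← R4 + (6/7)·R1: [0, -18/7, -15/7, 82/7]
R3 ← R3 − (2/7)·R2: [0, 0, 0, -81/7]
R4 ← R4 − (3/7)·R2: [0, 0, 0, 106/7]
R4 ← R4 + (106/81)·R3: [0, 0, 0, 0]
The echelon form has 3 nonzero rows; the last pivot sits in the augmented column, so rank(C) = 2 but rank([C|b]) = 3.
Since the ranks differ, the system is inconsistent.

no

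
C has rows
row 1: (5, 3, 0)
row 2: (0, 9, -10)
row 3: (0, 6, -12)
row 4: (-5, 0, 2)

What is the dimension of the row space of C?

3

Row reduce to echelon form.
R4 ← R4 + R1: [0, 3, 2]
R3 ← R3 − (2/3)·R2: [0, 0, -16/3]
R4 ← R4 − (1/3)·R2: [0, 0, 16/3]
R4 ← R4 + R3: [0, 0, 0]
Echelon form has 3 nonzero rows, so rank(C) = 3.
The row space has dimension equal to the rank: 3.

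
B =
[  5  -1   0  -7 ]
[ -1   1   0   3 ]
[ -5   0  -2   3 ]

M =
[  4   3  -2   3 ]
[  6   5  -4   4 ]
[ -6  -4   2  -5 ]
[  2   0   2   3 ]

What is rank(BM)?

2

First compute BM:
[[  0,  10, -20, -10],
 [  8,   2,   4,  10],
 [ -2,  -7,  12,   4]]
Now row reduce the product.
Swap R1 ↔ R2
R3 ← R3 + (1/4)·R1: [0, -13/2, 13, 13/2]
R3 ← R3 + (13/20)·R2: [0, 0, 0, 0]
2 nonzero rows, so rank(BM) = 2.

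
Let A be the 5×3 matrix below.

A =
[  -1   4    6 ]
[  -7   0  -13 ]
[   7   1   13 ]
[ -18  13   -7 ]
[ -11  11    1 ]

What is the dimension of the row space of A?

3

Row reduce to echelon form.
R2 ← R2 − (7)·R1: [0, -28, -55]
R3 ← R3 + (7)·R1: [0, 29, 55]
R4 ← R4 − (18)·R1: [0, -59, -115]
R5 ← R5 − (11)·R1: [0, -33, -65]
R3 ← R3 + (29/28)·R2: [0, 0, -55/28]
R4 ← R4 − (59/28)·R2: [0, 0, 25/28]
R5 ← R5 − (33/28)·R2: [0, 0, -5/28]
R4 ← R4 + (5/11)·R3: [0, 0, 0]
R5 ← R5 − (1/11)·R3: [0, 0, 0]
Echelon form has 3 nonzero rows, so rank(A) = 3.
The row space has dimension equal to the rank: 3.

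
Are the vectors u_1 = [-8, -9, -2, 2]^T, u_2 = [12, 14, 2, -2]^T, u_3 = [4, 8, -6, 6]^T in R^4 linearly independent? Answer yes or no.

Form the matrix with these vectors as rows and row reduce.
R2 ← R2 + (3/2)·R1: [0, 1/2, -1, 1]
R3 ← R3 + (1/2)·R1: [0, 7/2, -7, 7]
R3 ← R3 − (7)·R2: [0, 0, 0, 0]
2 nonzero rows, so the 3 vectors span a space of dimension 2.
Since 2 < 3, the vectors are linearly dependent.

no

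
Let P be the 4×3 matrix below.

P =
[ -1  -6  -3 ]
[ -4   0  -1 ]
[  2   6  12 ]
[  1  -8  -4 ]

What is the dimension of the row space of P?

Row reduce to echelon form.
R2 ← R2 − (4)·R1: [0, 24, 11]
R3 ← R3 + (2)·R1: [0, -6, 6]
R4 ← R4 + R1: [0, -14, -7]
R3 ← R3 + (1/4)·R2: [0, 0, 35/4]
R4 ← R4 + (7/12)·R2: [0, 0, -7/12]
R4 ← R4 + (1/15)·R3: [0, 0, 0]
Echelon form has 3 nonzero rows, so rank(P) = 3.
The row space has dimension equal to the rank: 3.

3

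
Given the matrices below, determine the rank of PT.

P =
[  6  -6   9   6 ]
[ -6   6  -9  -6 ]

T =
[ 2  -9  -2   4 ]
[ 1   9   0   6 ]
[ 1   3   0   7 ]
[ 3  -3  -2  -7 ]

First compute PT:
[[ 33, -99, -24,   9],
 [-33,  99,  24,  -9]]
Now row reduce the product.
R2 ← R2 + R1: [0, 0, 0, 0]
1 nonzero row, so rank(PT) = 1.

1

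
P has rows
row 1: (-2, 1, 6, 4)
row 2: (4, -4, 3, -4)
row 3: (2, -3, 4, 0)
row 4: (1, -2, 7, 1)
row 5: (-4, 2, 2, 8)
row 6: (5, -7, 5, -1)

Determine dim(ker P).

1

Row reduce to echelon form.
R2 ← R2 + (2)·R1: [0, -2, 15, 4]
R3 ← R3 + R1: [0, -2, 10, 4]
R4 ← R4 + (1/2)·R1: [0, -3/2, 10, 3]
R5 ← R5 − (2)·R1: [0, 0, -10, 0]
R6 ← R6 + (5/2)·R1: [0, -9/2, 20, 9]
R3 ← R3 − R2: [0, 0, -5, 0]
R4 ← R4 − (3/4)·R2: [0, 0, -5/4, 0]
R6 ← R6 − (9/4)·R2: [0, 0, -55/4, 0]
R4 ← R4 − (1/4)·R3: [0, 0, 0, 0]
R5 ← R5 − (2)·R3: [0, 0, 0, 0]
R6 ← R6 − (11/4)·R3: [0, 0, 0, 0]
3 nonzero rows, so rank(P) = 3.
P has 4 columns; by rank–nullity, nullity = 4 − 3 = 1.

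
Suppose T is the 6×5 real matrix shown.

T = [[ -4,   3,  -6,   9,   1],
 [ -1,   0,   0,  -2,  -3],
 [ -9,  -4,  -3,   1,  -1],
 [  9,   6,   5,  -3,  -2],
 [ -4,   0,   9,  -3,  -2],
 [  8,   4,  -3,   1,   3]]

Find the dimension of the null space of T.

0

Row reduce to echelon form.
R2 ← R2 − (1/4)·R1: [0, -3/4, 3/2, -17/4, -13/4]
R3 ← R3 − (9/4)·R1: [0, -43/4, 21/2, -77/4, -13/4]
R4 ← R4 + (9/4)·R1: [0, 51/4, -17/2, 69/4, 1/4]
R5 ← R5 − R1: [0, -3, 15, -12, -3]
R6 ← R6 + (2)·R1: [0, 10, -15, 19, 5]
R3 ← R3 − (43/3)·R2: [0, 0, -11, 125/3, 130/3]
R4 ← R4 + (17)·R2: [0, 0, 17, -55, -55]
R5 ← R5 − (4)·R2: [0, 0, 9, 5, 10]
R6 ← R6 + (40/3)·R2: [0, 0, 5, -113/3, -115/3]
R4 ← R4 + (17/11)·R3: [0, 0, 0, 310/33, 395/33]
R5 ← R5 + (9/11)·R3: [0, 0, 0, 430/11, 500/11]
R6 ← R6 + (5/11)·R3: [0, 0, 0, -206/11, -205/11]
R5 ← R5 − (129/31)·R4: [0, 0, 0, 0, -135/31]
R6 ← R6 + (309/155)·R4: [0, 0, 0, 0, 162/31]
R6 ← R6 + (6/5)·R5: [0, 0, 0, 0, 0]
5 nonzero rows, so rank(T) = 5.
T has 5 columns; by rank–nullity, nullity = 5 − 5 = 0.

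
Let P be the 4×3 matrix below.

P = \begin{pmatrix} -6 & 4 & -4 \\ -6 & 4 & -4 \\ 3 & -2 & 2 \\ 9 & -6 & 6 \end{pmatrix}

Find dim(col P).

Row reduce to echelon form.
R2 ← R2 − R1: [0, 0, 0]
R3 ← R3 + (1/2)·R1: [0, 0, 0]
R4 ← R4 + (3/2)·R1: [0, 0, 0]
Echelon form has 1 nonzero row, so rank(P) = 1.
The column space has dimension equal to the rank: 1.

1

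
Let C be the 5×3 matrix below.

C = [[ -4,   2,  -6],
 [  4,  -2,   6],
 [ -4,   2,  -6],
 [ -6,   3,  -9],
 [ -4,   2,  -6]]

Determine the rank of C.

1

Row reduce to echelon form.
R2 ← R2 + R1: [0, 0, 0]
R3 ← R3 − R1: [0, 0, 0]
R4 ← R4 − (3/2)·R1: [0, 0, 0]
R5 ← R5 − R1: [0, 0, 0]
Echelon form has 1 nonzero row, so rank(C) = 1.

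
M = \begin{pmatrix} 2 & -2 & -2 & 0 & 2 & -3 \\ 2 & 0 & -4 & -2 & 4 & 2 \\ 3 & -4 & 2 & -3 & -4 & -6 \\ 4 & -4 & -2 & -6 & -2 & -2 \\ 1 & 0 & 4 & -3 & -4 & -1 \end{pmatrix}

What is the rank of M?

4

Row reduce to echelon form.
R2 ← R2 − R1: [0, 2, -2, -2, 2, 5]
R3 ← R3 − (3/2)·R1: [0, -1, 5, -3, -7, -3/2]
R4 ← R4 − (2)·R1: [0, 0, 2, -6, -6, 4]
R5 ← R5 − (1/2)·R1: [0, 1, 5, -3, -5, 1/2]
R3 ← R3 + (1/2)·R2: [0, 0, 4, -4, -6, 1]
R5 ← R5 − (1/2)·R2: [0, 0, 6, -2, -6, -2]
R4 ← R4 − (1/2)·R3: [0, 0, 0, -4, -3, 7/2]
R5 ← R5 − (3/2)·R3: [0, 0, 0, 4, 3, -7/2]
R5 ← R5 + R4: [0, 0, 0, 0, 0, 0]
Echelon form has 4 nonzero rows, so rank(M) = 4.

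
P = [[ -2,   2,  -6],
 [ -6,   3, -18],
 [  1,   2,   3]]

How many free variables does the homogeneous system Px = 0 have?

1

Row reduce to echelon form.
R2 ← R2 − (3)·R1: [0, -3, 0]
R3 ← R3 + (1/2)·R1: [0, 3, 0]
R3 ← R3 + R2: [0, 0, 0]
2 nonzero rows, so rank(P) = 2.
P has 3 columns; by rank–nullity, nullity = 3 − 2 = 1.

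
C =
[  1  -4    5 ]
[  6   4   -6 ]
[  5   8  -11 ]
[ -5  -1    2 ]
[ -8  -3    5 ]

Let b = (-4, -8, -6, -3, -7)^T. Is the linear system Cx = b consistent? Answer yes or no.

Row reduce the augmented matrix [C | b].
R2 ← R2 − (6)·R1: [0, 28, -36, 16]
R3 ← R3 − (5)·R1: [0, 28, -36, 14]
R4 ← R4 + (5)·R1: [0, -21, 27, -23]
R5 ← R5 + (8)·R1: [0, -35, 45, -39]
R3 ← R3 − R2: [0, 0, 0, -2]
R4 ← R4 + (3/4)·R2: [0, 0, 0, -11]
R5 ← R5 + (5/4)·R2: [0, 0, 0, -19]
R4 ← R4 − (11/2)·R3: [0, 0, 0, 0]
R5 ← R5 − (19/2)·R3: [0, 0, 0, 0]
The echelon form has 3 nonzero rows; the last pivot sits in the augmented column, so rank(C) = 2 but rank([C|b]) = 3.
Since the ranks differ, the system is inconsistent.

no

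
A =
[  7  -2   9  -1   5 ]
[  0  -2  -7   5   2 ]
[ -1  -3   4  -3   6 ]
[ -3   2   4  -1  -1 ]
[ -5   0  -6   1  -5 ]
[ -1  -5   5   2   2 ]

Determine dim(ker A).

Row reduce to echelon form.
R3 ← R3 + (1/7)·R1: [0, -23/7, 37/7, -22/7, 47/7]
R4 ← R4 + (3/7)·R1: [0, 8/7, 55/7, -10/7, 8/7]
R5 ← R5 + (5/7)·R1: [0, -10/7, 3/7, 2/7, -10/7]
R6 ← R6 + (1/7)·R1: [0, -37/7, 44/7, 13/7, 19/7]
R3 ← R3 − (23/14)·R2: [0, 0, 235/14, -159/14, 24/7]
R4 ← R4 + (4/7)·R2: [0, 0, 27/7, 10/7, 16/7]
R5 ← R5 − (5/7)·R2: [0, 0, 38/7, -23/7, -20/7]
R6 ← R6 − (37/14)·R2: [0, 0, 347/14, -159/14, -18/7]
R4 ← R4 − (54/235)·R3: [0, 0, 0, 949/235, 352/235]
R5 ← R5 − (76/235)·R3: [0, 0, 0, 91/235, -932/235]
R6 ← R6 − (347/235)·R3: [0, 0, 0, 1272/235, -1794/235]
R5 ← R5 − (7/73)·R4: [0, 0, 0, 0, -300/73]
R6 ← R6 − (1272/949)·R4: [0, 0, 0, 0, -9150/949]
R6 ← R6 − (61/26)·R5: [0, 0, 0, 0, 0]
5 nonzero rows, so rank(A) = 5.
A has 5 columns; by rank–nullity, nullity = 5 − 5 = 0.

0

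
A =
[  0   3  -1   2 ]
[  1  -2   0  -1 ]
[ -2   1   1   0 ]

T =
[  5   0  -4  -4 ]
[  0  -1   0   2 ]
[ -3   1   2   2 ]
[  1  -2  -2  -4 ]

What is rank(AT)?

First compute AT:
[[  5,  -8,  -6,  -4],
 [  4,   4,  -2,  -4],
 [-13,   0,  10,  12]]
Now row reduce the product.
R2 ← R2 − (4/5)·R1: [0, 52/5, 14/5, -4/5]
R3 ← R3 + (13/5)·R1: [0, -104/5, -28/5, 8/5]
R3 ← R3 + (2)·R2: [0, 0, 0, 0]
2 nonzero rows, so rank(AT) = 2.

2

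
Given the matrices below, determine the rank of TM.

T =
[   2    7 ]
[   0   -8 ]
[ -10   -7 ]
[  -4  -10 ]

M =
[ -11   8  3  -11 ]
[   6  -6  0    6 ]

First compute TM:
[[ 20, -26,   6,  20],
 [-48,  48,   0, -48],
 [ 68, -38, -30,  68],
 [-16,  28, -12, -16]]
Now row reduce the product.
R2 ← R2 + (12/5)·R1: [0, -72/5, 72/5, 0]
R3 ← R3 − (17/5)·R1: [0, 252/5, -252/5, 0]
R4 ← R4 + (4/5)·R1: [0, 36/5, -36/5, 0]
R3 ← R3 + (7/2)·R2: [0, 0, 0, 0]
R4 ← R4 + (1/2)·R2: [0, 0, 0, 0]
2 nonzero rows, so rank(TM) = 2.

2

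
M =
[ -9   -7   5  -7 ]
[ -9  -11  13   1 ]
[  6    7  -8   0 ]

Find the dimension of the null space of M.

2

Row reduce to echelon form.
R2 ← R2 − R1: [0, -4, 8, 8]
R3 ← R3 + (2/3)·R1: [0, 7/3, -14/3, -14/3]
R3 ← R3 + (7/12)·R2: [0, 0, 0, 0]
2 nonzero rows, so rank(M) = 2.
M has 4 columns; by rank–nullity, nullity = 4 − 2 = 2.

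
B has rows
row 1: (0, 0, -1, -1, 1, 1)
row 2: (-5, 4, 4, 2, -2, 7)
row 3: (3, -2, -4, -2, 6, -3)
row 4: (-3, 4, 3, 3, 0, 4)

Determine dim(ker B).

2

Row reduce to echelon form.
Swap R1 ↔ R2
R3 ← R3 + (3/5)·R1: [0, 2/5, -8/5, -4/5, 24/5, 6/5]
R4 ← R4 − (3/5)·R1: [0, 8/5, 3/5, 9/5, 6/5, -1/5]
Swap R2 ↔ R3
R4 ← R4 − (4)·R2: [0, 0, 7, 5, -18, -5]
R4 ← R4 + (7)·R3: [0, 0, 0, -2, -11, 2]
4 nonzero rows, so rank(B) = 4.
B has 6 columns; by rank–nullity, nullity = 6 − 4 = 2.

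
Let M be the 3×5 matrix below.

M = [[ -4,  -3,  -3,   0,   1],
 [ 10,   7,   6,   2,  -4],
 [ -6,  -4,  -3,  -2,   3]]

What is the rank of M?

2

Row reduce to echelon form.
R2 ← R2 + (5/2)·R1: [0, -1/2, -3/2, 2, -3/2]
R3 ← R3 − (3/2)·R1: [0, 1/2, 3/2, -2, 3/2]
R3 ← R3 + R2: [0, 0, 0, 0, 0]
Echelon form has 2 nonzero rows, so rank(M) = 2.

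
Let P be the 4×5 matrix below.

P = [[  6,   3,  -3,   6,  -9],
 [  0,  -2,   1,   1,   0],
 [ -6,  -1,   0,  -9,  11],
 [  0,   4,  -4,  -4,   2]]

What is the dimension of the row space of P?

3

Row reduce to echelon form.
R3 ← R3 + R1: [0, 2, -3, -3, 2]
R3 ← R3 + R2: [0, 0, -2, -2, 2]
R4 ← R4 + (2)·R2: [0, 0, -2, -2, 2]
R4 ← R4 − R3: [0, 0, 0, 0, 0]
Echelon form has 3 nonzero rows, so rank(P) = 3.
The row space has dimension equal to the rank: 3.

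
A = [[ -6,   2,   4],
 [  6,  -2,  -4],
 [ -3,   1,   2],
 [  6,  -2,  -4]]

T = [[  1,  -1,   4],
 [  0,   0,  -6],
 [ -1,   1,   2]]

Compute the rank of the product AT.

First compute AT:
[[-10,  10, -28],
 [ 10, -10,  28],
 [ -5,   5, -14],
 [ 10, -10,  28]]
Now row reduce the product.
R2 ← R2 + R1: [0, 0, 0]
R3 ← R3 − (1/2)·R1: [0, 0, 0]
R4 ← R4 + R1: [0, 0, 0]
1 nonzero row, so rank(AT) = 1.

1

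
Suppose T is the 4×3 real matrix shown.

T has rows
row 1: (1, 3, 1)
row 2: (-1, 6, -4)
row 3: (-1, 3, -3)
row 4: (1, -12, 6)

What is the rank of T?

2

Row reduce to echelon form.
R2 ← R2 + R1: [0, 9, -3]
R3 ← R3 + R1: [0, 6, -2]
R4 ← R4 − R1: [0, -15, 5]
R3 ← R3 − (2/3)·R2: [0, 0, 0]
R4 ← R4 + (5/3)·R2: [0, 0, 0]
Echelon form has 2 nonzero rows, so rank(T) = 2.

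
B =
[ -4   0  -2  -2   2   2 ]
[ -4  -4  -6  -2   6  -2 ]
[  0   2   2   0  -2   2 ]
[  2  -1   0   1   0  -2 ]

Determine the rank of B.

2

Row reduce to echelon form.
R2 ← R2 − R1: [0, -4, -4, 0, 4, -4]
R4 ← R4 + (1/2)·R1: [0, -1, -1, 0, 1, -1]
R3 ← R3 + (1/2)·R2: [0, 0, 0, 0, 0, 0]
R4 ← R4 − (1/4)·R2: [0, 0, 0, 0, 0, 0]
Echelon form has 2 nonzero rows, so rank(B) = 2.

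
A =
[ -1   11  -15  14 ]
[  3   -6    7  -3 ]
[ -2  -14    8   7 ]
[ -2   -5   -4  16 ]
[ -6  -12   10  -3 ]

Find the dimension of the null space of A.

0

Row reduce to echelon form.
R2 ← R2 + (3)·R1: [0, 27, -38, 39]
R3 ← R3 − (2)·R1: [0, -36, 38, -21]
R4 ← R4 − (2)·R1: [0, -27, 26, -12]
R5 ← R5 − (6)·R1: [0, -78, 100, -87]
R3 ← R3 + (4/3)·R2: [0, 0, -38/3, 31]
R4 ← R4 + R2: [0, 0, -12, 27]
R5 ← R5 + (26/9)·R2: [0, 0, -88/9, 77/3]
R4 ← R4 − (18/19)·R3: [0, 0, 0, -45/19]
R5 ← R5 − (44/57)·R3: [0, 0, 0, 33/19]
R5 ← R5 + (11/15)·R4: [0, 0, 0, 0]
4 nonzero rows, so rank(A) = 4.
A has 4 columns; by rank–nullity, nullity = 4 − 4 = 0.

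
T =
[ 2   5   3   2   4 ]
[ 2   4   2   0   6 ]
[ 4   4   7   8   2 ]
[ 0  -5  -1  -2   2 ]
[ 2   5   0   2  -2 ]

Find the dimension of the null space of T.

Row reduce to echelon form.
R2 ← R2 − R1: [0, -1, -1, -2, 2]
R3 ← R3 − (2)·R1: [0, -6, 1, 4, -6]
R5 ← R5 − R1: [0, 0, -3, 0, -6]
R3 ← R3 − (6)·R2: [0, 0, 7, 16, -18]
R4 ← R4 − (5)·R2: [0, 0, 4, 8, -8]
R4 ← R4 − (4/7)·R3: [0, 0, 0, -8/7, 16/7]
R5 ← R5 + (3/7)·R3: [0, 0, 0, 48/7, -96/7]
R5 ← R5 + (6)·R4: [0, 0, 0, 0, 0]
4 nonzero rows, so rank(T) = 4.
T has 5 columns; by rank–nullity, nullity = 5 − 4 = 1.

1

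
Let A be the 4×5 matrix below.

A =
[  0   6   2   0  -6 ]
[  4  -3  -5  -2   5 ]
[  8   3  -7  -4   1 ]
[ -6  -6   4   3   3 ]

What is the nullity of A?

3

Row reduce to echelon form.
Swap R1 ↔ R2
R3 ← R3 − (2)·R1: [0, 9, 3, 0, -9]
R4 ← R4 + (3/2)·R1: [0, -21/2, -7/2, 0, 21/2]
R3 ← R3 − (3/2)·R2: [0, 0, 0, 0, 0]
R4 ← R4 + (7/4)·R2: [0, 0, 0, 0, 0]
2 nonzero rows, so rank(A) = 2.
A has 5 columns; by rank–nullity, nullity = 5 − 2 = 3.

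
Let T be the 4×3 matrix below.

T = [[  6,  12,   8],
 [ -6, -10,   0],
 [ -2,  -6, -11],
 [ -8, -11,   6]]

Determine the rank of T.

3

Row reduce to echelon form.
R2 ← R2 + R1: [0, 2, 8]
R3 ← R3 + (1/3)·R1: [0, -2, -25/3]
R4 ← R4 + (4/3)·R1: [0, 5, 50/3]
R3 ← R3 + R2: [0, 0, -1/3]
R4 ← R4 − (5/2)·R2: [0, 0, -10/3]
R4 ← R4 − (10)·R3: [0, 0, 0]
Echelon form has 3 nonzero rows, so rank(T) = 3.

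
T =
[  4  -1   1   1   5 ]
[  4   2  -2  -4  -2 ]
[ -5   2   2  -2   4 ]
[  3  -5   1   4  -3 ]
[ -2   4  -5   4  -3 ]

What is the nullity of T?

Row reduce to echelon form.
R2 ← R2 − R1: [0, 3, -3, -5, -7]
R3 ← R3 + (5/4)·R1: [0, 3/4, 13/4, -3/4, 41/4]
R4 ← R4 − (3/4)·R1: [0, -17/4, 1/4, 13/4, -27/4]
R5 ← R5 + (1/2)·R1: [0, 7/2, -9/2, 9/2, -1/2]
R3 ← R3 − (1/4)·R2: [0, 0, 4, 1/2, 12]
R4 ← R4 + (17/12)·R2: [0, 0, -4, -23/6, -50/3]
R5 ← R5 − (7/6)·R2: [0, 0, -1, 31/3, 23/3]
R4 ← R4 + R3: [0, 0, 0, -10/3, -14/3]
R5 ← R5 + (1/4)·R3: [0, 0, 0, 251/24, 32/3]
R5 ← R5 + (251/80)·R4: [0, 0, 0, 0, -159/40]
5 nonzero rows, so rank(T) = 5.
T has 5 columns; by rank–nullity, nullity = 5 − 5 = 0.

0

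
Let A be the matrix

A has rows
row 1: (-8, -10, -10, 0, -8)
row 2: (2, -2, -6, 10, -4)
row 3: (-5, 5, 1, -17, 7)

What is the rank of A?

3

Row reduce to echelon form.
R2 ← R2 + (1/4)·R1: [0, -9/2, -17/2, 10, -6]
R3 ← R3 − (5/8)·R1: [0, 45/4, 29/4, -17, 12]
R3 ← R3 + (5/2)·R2: [0, 0, -14, 8, -3]
Echelon form has 3 nonzero rows, so rank(A) = 3.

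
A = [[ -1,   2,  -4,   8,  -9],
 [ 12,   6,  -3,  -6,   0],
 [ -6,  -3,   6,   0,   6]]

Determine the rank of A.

Row reduce to echelon form.
R2 ← R2 + (12)·R1: [0, 30, -51, 90, -108]
R3 ← R3 − (6)·R1: [0, -15, 30, -48, 60]
R3 ← R3 + (1/2)·R2: [0, 0, 9/2, -3, 6]
Echelon form has 3 nonzero rows, so rank(A) = 3.

3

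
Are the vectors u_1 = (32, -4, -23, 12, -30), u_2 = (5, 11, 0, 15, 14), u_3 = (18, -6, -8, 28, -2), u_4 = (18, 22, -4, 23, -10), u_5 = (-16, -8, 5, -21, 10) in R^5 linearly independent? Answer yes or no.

no

Form the matrix with these vectors as rows and row reduce.
R2 ← R2 − (5/32)·R1: [0, 93/8, 115/32, 105/8, 299/16]
R3 ← R3 − (9/16)·R1: [0, -15/4, 79/16, 85/4, 119/8]
R4 ← R4 − (9/16)·R1: [0, 97/4, 143/16, 65/4, 55/8]
R5 ← R5 + (1/2)·R1: [0, -10, -13/2, -15, -5]
R3 ← R3 + (10/31)·R2: [0, 0, 189/31, 790/31, 648/31]
R4 ← R4 − (194/93)·R2: [0, 0, 134/93, -345/31, -2986/93]
R5 ← R5 + (80/93)·R2: [0, 0, -317/93, -115/31, 1030/93]
R4 ← R4 − (134/567)·R3: [0, 0, 0, -9725/567, -778/21]
R5 ← R5 + (317/567)·R3: [0, 0, 0, 5975/567, 478/21]
R5 ← R5 + (239/389)·R4: [0, 0, 0, 0, 0]
4 nonzero rows, so the 5 vectors span a space of dimension 4.
Since 4 < 5, the vectors are linearly dependent.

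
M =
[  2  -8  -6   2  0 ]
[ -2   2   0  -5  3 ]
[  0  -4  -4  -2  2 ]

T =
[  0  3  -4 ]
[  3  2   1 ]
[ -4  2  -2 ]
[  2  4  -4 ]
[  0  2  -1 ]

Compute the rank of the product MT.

First compute MT:
[[  4, -14, -12],
 [ -4, -16,  27],
 [  0, -20,  10]]
Now row reduce the product.
R2 ← R2 + R1: [0, -30, 15]
R3 ← R3 − (2/3)·R2: [0, 0, 0]
2 nonzero rows, so rank(MT) = 2.

2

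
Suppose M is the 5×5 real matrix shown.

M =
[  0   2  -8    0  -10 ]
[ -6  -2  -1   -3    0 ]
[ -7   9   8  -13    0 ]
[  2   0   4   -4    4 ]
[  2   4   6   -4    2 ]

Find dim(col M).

Row reduce to echelon form.
Swap R1 ↔ R2
R3 ← R3 − (7/6)·R1: [0, 34/3, 55/6, -19/2, 0]
R4 ← R4 + (1/3)·R1: [0, -2/3, 11/3, -5, 4]
R5 ← R5 + (1/3)·R1: [0, 10/3, 17/3, -5, 2]
R3 ← R3 − (17/3)·R2: [0, 0, 109/2, -19/2, 170/3]
R4 ← R4 + (1/3)·R2: [0, 0, 1, -5, 2/3]
R5 ← R5 − (5/3)·R2: [0, 0, 19, -5, 56/3]
R4 ← R4 − (2/109)·R3: [0, 0, 0, -526/109, -122/327]
R5 ← R5 − (38/109)·R3: [0, 0, 0, -184/109, -356/327]
R5 ← R5 − (92/263)·R4: [0, 0, 0, 0, -252/263]
Echelon form has 5 nonzero rows, so rank(M) = 5.
The column space has dimension equal to the rank: 5.

5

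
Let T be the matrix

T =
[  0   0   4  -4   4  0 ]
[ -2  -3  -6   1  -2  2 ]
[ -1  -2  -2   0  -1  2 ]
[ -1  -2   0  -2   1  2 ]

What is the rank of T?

Row reduce to echelon form.
Swap R1 ↔ R2
R3 ← R3 − (1/2)·R1: [0, -1/2, 1, -1/2, 0, 1]
R4 ← R4 − (1/2)·R1: [0, -1/2, 3, -5/2, 2, 1]
Swap R2 ↔ R3
R4 ← R4 − R2: [0, 0, 2, -2, 2, 0]
R4 ← R4 − (1/2)·R3: [0, 0, 0, 0, 0, 0]
Echelon form has 3 nonzero rows, so rank(T) = 3.

3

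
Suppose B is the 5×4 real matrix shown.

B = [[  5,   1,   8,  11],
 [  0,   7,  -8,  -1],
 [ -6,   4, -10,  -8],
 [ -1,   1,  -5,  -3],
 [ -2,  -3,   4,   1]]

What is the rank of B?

Row reduce to echelon form.
R3 ← R3 + (6/5)·R1: [0, 26/5, -2/5, 26/5]
R4 ← R4 + (1/5)·R1: [0, 6/5, -17/5, -4/5]
R5 ← R5 + (2/5)·R1: [0, -13/5, 36/5, 27/5]
R3 ← R3 − (26/35)·R2: [0, 0, 194/35, 208/35]
R4 ← R4 − (6/35)·R2: [0, 0, -71/35, -22/35]
R5 ← R5 + (13/35)·R2: [0, 0, 148/35, 176/35]
R4 ← R4 + (71/194)·R3: [0, 0, 0, 150/97]
R5 ← R5 − (74/97)·R3: [0, 0, 0, 48/97]
R5 ← R5 − (8/25)·R4: [0, 0, 0, 0]
Echelon form has 4 nonzero rows, so rank(B) = 4.

4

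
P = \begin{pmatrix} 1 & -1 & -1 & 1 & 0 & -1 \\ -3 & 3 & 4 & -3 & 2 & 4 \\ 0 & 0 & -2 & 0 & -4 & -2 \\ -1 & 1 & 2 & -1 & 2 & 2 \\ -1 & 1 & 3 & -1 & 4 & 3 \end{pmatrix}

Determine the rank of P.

2

Row reduce to echelon form.
R2 ← R2 + (3)·R1: [0, 0, 1, 0, 2, 1]
R4 ← R4 + R1: [0, 0, 1, 0, 2, 1]
R5 ← R5 + R1: [0, 0, 2, 0, 4, 2]
R3 ← R3 + (2)·R2: [0, 0, 0, 0, 0, 0]
R4 ← R4 − R2: [0, 0, 0, 0, 0, 0]
R5 ← R5 − (2)·R2: [0, 0, 0, 0, 0, 0]
Echelon form has 2 nonzero rows, so rank(P) = 2.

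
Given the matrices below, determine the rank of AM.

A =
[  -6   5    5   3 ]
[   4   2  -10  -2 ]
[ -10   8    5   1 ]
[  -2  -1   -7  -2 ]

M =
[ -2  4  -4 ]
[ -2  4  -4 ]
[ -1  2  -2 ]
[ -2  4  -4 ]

First compute AM:
[[ -9,  18, -18],
 [  2,  -4,   4],
 [ -3,   6,  -6],
 [ 17, -34,  34]]
Now row reduce the product.
R2 ← R2 + (2/9)·R1: [0, 0, 0]
R3 ← R3 − (1/3)·R1: [0, 0, 0]
R4 ← R4 + (17/9)·R1: [0, 0, 0]
1 nonzero row, so rank(AM) = 1.

1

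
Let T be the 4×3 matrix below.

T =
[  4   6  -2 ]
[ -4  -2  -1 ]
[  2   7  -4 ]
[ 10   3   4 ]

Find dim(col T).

2

Row reduce to echelon form.
R2 ← R2 + R1: [0, 4, -3]
R3 ← R3 − (1/2)·R1: [0, 4, -3]
R4 ← R4 − (5/2)·R1: [0, -12, 9]
R3 ← R3 − R2: [0, 0, 0]
R4 ← R4 + (3)·R2: [0, 0, 0]
Echelon form has 2 nonzero rows, so rank(T) = 2.
The column space has dimension equal to the rank: 2.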